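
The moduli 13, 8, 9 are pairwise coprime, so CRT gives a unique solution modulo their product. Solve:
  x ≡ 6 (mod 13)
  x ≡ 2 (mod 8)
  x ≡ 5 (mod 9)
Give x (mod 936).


Moduli 13, 8, 9 are pairwise coprime; by CRT there is a unique solution modulo M = 13 · 8 · 9 = 936.
Solve pairwise, accumulating the modulus:
  Start with x ≡ 6 (mod 13).
  Combine with x ≡ 2 (mod 8): since gcd(13, 8) = 1, we get a unique residue mod 104.
    Write x = 6 + 13·t and substitute into x ≡ 2 (mod 8): 13·t ≡ 2 − 6 = -4 (mod 8).
    Reduce coefficients mod 8: 5·t ≡ 4 (mod 8).
    The inverse of 5 mod 8 is 5 (since 5·5 = 25 = 3·8 + 1), so t ≡ 5·4 = 20 ≡ 4 (mod 8).
    Then x = 6 + 13·4 = 58, valid modulo lcm(13, 8) = 104: x ≡ 58 (mod 104).
  Combine with x ≡ 5 (mod 9): since gcd(104, 9) = 1, we get a unique residue mod 936.
    Write x = 58 + 104·t and substitute into x ≡ 5 (mod 9): 104·t ≡ 5 − 58 = -53 (mod 9).
    Reduce coefficients mod 9: 5·t ≡ 1 (mod 9).
    The inverse of 5 mod 9 is 2 (since 5·2 = 10 = 1·9 + 1), so t ≡ 2·1 = 2 ≡ 2 (mod 9).
    Then x = 58 + 104·2 = 266, valid modulo lcm(104, 9) = 936: x ≡ 266 (mod 936).
Verify: 266 mod 13 = 6 ✓, 266 mod 8 = 2 ✓, 266 mod 9 = 5 ✓.

x ≡ 266 (mod 936).


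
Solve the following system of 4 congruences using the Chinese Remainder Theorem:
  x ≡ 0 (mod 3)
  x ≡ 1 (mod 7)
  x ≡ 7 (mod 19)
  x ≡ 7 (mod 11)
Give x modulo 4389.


Product of moduli M = 3 · 7 · 19 · 11 = 4389.
Merge one congruence at a time:
  Start: x ≡ 0 (mod 3).
  Combine with x ≡ 1 (mod 7); new modulus lcm = 21.
    Write x = 0 + 3·t and substitute into x ≡ 1 (mod 7): 3·t ≡ 1 − 0 = 1 (mod 7).
    The inverse of 3 mod 7 is 5 (since 3·5 = 15 = 2·7 + 1), so t ≡ 5·1 = 5 ≡ 5 (mod 7).
    Then x = 0 + 3·5 = 15, valid modulo lcm(3, 7) = 21: x ≡ 15 (mod 21).
  Combine with x ≡ 7 (mod 19); new modulus lcm = 399.
    Write x = 15 + 21·t and substitute into x ≡ 7 (mod 19): 21·t ≡ 7 − 15 = -8 (mod 19).
    Reduce coefficients mod 19: 2·t ≡ 11 (mod 19).
    The inverse of 2 mod 19 is 10 (since 2·10 = 20 = 1·19 + 1), so t ≡ 10·11 = 110 ≡ 15 (mod 19).
    Then x = 15 + 21·15 = 330, valid modulo lcm(21, 19) = 399: x ≡ 330 (mod 399).
  Combine with x ≡ 7 (mod 11); new modulus lcm = 4389.
    Write x = 330 + 399·t and substitute into x ≡ 7 (mod 11): 399·t ≡ 7 − 330 = -323 (mod 11).
    Reduce coefficients mod 11: 3·t ≡ 7 (mod 11).
    The inverse of 3 mod 11 is 4 (since 3·4 = 12 = 1·11 + 1), so t ≡ 4·7 = 28 ≡ 6 (mod 11).
    Then x = 330 + 399·6 = 2724, valid modulo lcm(399, 11) = 4389: x ≡ 2724 (mod 4389).
Verify against each original: 2724 mod 3 = 0, 2724 mod 7 = 1, 2724 mod 19 = 7, 2724 mod 11 = 7.

x ≡ 2724 (mod 4389).


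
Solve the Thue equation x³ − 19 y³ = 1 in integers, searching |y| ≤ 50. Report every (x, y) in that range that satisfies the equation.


The equation is x³ - 19y³ = 1. For fixed y, x³ = 19·y³ + 1, so a solution requires the RHS to be a perfect cube.
Strategy: iterate y from -50 to 50, compute RHS = 19·y³ + 1, and check whether it is a (positive or negative) perfect cube.
Check small values of y:
  y = 0: RHS = 1 = (1)³ ⇒ x = 1 works.
  y = 1: RHS = 20 is not a perfect cube.
  y = -1: RHS = -18 is not a perfect cube.
  y = 2: RHS = 153 is not a perfect cube.
  y = -2: RHS = -151 is not a perfect cube.
  y = 3: RHS = 514 is not a perfect cube.
  y = -3: RHS = -512 = (-8)³ ⇒ x = -8 works.
Continuing the search up to |y| = 50 finds no further solutions beyond those listed.
Collected solutions: (1, 0), (-8, -3).

Solutions (with |y| ≤ 50): (1, 0), (-8, -3).


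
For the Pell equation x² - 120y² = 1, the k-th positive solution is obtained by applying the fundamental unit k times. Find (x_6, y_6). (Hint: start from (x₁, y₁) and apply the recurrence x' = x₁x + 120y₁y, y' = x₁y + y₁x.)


Step 1: Find the fundamental solution (x₁, y₁) of x² - 120y² = 1.
  Expand √120 as a continued fraction. a₀ = ⌊√120⌋ = 10; iterate m_{k+1} = d_k·a_k − m_k, d_{k+1} = (120 − m_{k+1}²)/d_k, a_{k+1} = ⌊(a₀ + m_{k+1})/d_{k+1}⌋ (starting m₀ = 0, d₀ = 1), with convergents p_k = a_k·p_{k-1} + p_{k-2}, q_k = a_k·q_{k-1} + q_{k-2} (p₋₁ = 1, q₋₁ = 0):
  k = 0: a₀ = 10; p₀/q₀ = 10/1; p₀² − 120·q₀² = 100 − 120 = -20.
  k = 1: m = 10, d = 20, a = ⌊(10 + 10)/20⌋ = 1; p/q = (1·10 + 1)/(1·1 + 0) = 11/1; p² − 120·q² = 121 − 120 = 1.
  The first convergent with p² − 120·q² = 1 gives the fundamental solution (x₁, y₁) = (11, 1).
Step 2: Apply the recurrence (x_{n+1}, y_{n+1}) = (x₁x_n + 120y₁y_n, x₁y_n + y₁x_n) repeatedly.
  From (x_1, y_1) = (11, 1): x_2 = 11·11 + 120·1·1 = 241; y_2 = 11·1 + 1·11 = 22.
  From (x_2, y_2) = (241, 22): x_3 = 11·241 + 120·1·22 = 5291; y_3 = 11·22 + 1·241 = 483.
  From (x_3, y_3) = (5291, 483): x_4 = 11·5291 + 120·1·483 = 116161; y_4 = 11·483 + 1·5291 = 10604.
  From (x_4, y_4) = (116161, 10604): x_5 = 11·116161 + 120·1·10604 = 2550251; y_5 = 11·10604 + 1·116161 = 232805.
  From (x_5, y_5) = (2550251, 232805): x_6 = 11·2550251 + 120·1·232805 = 55989361; y_6 = 11·232805 + 1·2550251 = 5111106.
Step 3: Verify x_6² - 120·y_6² = 3134808545188321 - 3134808545188320 = 1 (should be 1). ✓

(x_1, y_1) = (11, 1); (x_6, y_6) = (55989361, 5111106).


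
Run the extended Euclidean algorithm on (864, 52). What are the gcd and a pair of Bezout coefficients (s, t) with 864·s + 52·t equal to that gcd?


Euclidean algorithm on (864, 52) — divide until remainder is 0:
  864 = 16 · 52 + 32
  52 = 1 · 32 + 20
  32 = 1 · 20 + 12
  20 = 1 · 12 + 8
  12 = 1 · 8 + 4
  8 = 2 · 4 + 0
gcd(864, 52) = 4.
Track Bezout coefficients alongside the remainders: start with r₀ = 864 = a·1 + b·0 (s = 1, t = 0) and r₁ = 52 = a·0 + b·1 (s = 0, t = 1); each new remainder r_{k+1} = r_{k-1} − q_k·r_k inherits s_{k+1} = s_{k-1} − q_k·s_k, t_{k+1} = t_{k-1} − q_k·t_k, so r_k = a·s_k + b·t_k at every step:
  q = 16: r = 32, s = 1 − 16·0 = 1, t = 0 − 16·1 = -16  (check: 864·1 + 52·(-16) = 32)
  q = 1: r = 20, s = 0 − 1·1 = -1, t = 1 − 1·(-16) = 17  (check: 864·(-1) + 52·17 = 20)
  q = 1: r = 12, s = 1 − 1·(-1) = 2, t = -16 − 1·17 = -33  (check: 864·2 + 52·(-33) = 12)
  q = 1: r = 8, s = -1 − 1·2 = -3, t = 17 − 1·(-33) = 50  (check: 864·(-3) + 52·50 = 8)
  q = 1: r = 4, s = 2 − 1·(-3) = 5, t = -33 − 1·50 = -83  (check: 864·5 + 52·(-83) = 4)
The row with r = 4 (the gcd) gives the Bezout coefficients s = 5, t = -83.
Result: 864 · (5) + 52 · (-83) = 4.

gcd(864, 52) = 4; s = 5, t = -83 (check: 864·5 + 52·(-83) = 4).


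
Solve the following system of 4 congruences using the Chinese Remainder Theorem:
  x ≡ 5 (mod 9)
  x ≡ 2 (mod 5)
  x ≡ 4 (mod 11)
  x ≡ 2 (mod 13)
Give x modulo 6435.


Product of moduli M = 9 · 5 · 11 · 13 = 6435.
Merge one congruence at a time:
  Start: x ≡ 5 (mod 9).
  Combine with x ≡ 2 (mod 5); new modulus lcm = 45.
    Write x = 5 + 9·t and substitute into x ≡ 2 (mod 5): 9·t ≡ 2 − 5 = -3 (mod 5).
    Reduce coefficients mod 5: 4·t ≡ 2 (mod 5).
    The inverse of 4 mod 5 is 4 (since 4·4 = 16 = 3·5 + 1), so t ≡ 4·2 = 8 ≡ 3 (mod 5).
    Then x = 5 + 9·3 = 32, valid modulo lcm(9, 5) = 45: x ≡ 32 (mod 45).
  Combine with x ≡ 4 (mod 11); new modulus lcm = 495.
    Write x = 32 + 45·t and substitute into x ≡ 4 (mod 11): 45·t ≡ 4 − 32 = -28 (mod 11).
    Reduce coefficients mod 11: 1·t ≡ 5 (mod 11).
    So t ≡ 5 (mod 11).
    Then x = 32 + 45·5 = 257, valid modulo lcm(45, 11) = 495: x ≡ 257 (mod 495).
  Combine with x ≡ 2 (mod 13); new modulus lcm = 6435.
    Write x = 257 + 495·t and substitute into x ≡ 2 (mod 13): 495·t ≡ 2 − 257 = -255 (mod 13).
    Reduce coefficients mod 13: 1·t ≡ 5 (mod 13).
    So t ≡ 5 (mod 13).
    Then x = 257 + 495·5 = 2732, valid modulo lcm(495, 13) = 6435: x ≡ 2732 (mod 6435).
Verify against each original: 2732 mod 9 = 5, 2732 mod 5 = 2, 2732 mod 11 = 4, 2732 mod 13 = 2.

x ≡ 2732 (mod 6435).


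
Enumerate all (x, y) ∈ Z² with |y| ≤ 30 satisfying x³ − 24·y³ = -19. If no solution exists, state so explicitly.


The equation is x³ - 24y³ = -19. For fixed y, x³ = 24·y³ − 19, so a solution requires the RHS to be a perfect cube.
Strategy: iterate y from -30 to 30, compute RHS = 24·y³ − 19, and check whether it is a (positive or negative) perfect cube.
Check small values of y:
  y = 0: RHS = -19 is not a perfect cube.
  y = 1: RHS = 5 is not a perfect cube.
  y = -1: RHS = -43 is not a perfect cube.
  y = 2: RHS = 173 is not a perfect cube.
  y = -2: RHS = -211 is not a perfect cube.
  y = 3: RHS = 629 is not a perfect cube.
  y = -3: RHS = -667 is not a perfect cube.
Continuing the search up to |y| = 30 finds no solutions either.
No (x, y) in the scanned range satisfies the equation.

No integer solutions with |y| ≤ 30.


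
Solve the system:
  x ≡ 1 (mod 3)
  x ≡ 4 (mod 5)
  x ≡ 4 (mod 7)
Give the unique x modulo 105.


Moduli 3, 5, 7 are pairwise coprime; by CRT there is a unique solution modulo M = 3 · 5 · 7 = 105.
Solve pairwise, accumulating the modulus:
  Start with x ≡ 1 (mod 3).
  Combine with x ≡ 4 (mod 5): since gcd(3, 5) = 1, we get a unique residue mod 15.
    Write x = 1 + 3·t and substitute into x ≡ 4 (mod 5): 3·t ≡ 4 − 1 = 3 (mod 5).
    The inverse of 3 mod 5 is 2 (since 3·2 = 6 = 1·5 + 1), so t ≡ 2·3 = 6 ≡ 1 (mod 5).
    Then x = 1 + 3·1 = 4, valid modulo lcm(3, 5) = 15: x ≡ 4 (mod 15).
  Combine with x ≡ 4 (mod 7): since gcd(15, 7) = 1, we get a unique residue mod 105.
    Write x = 4 + 15·t and substitute into x ≡ 4 (mod 7): 15·t ≡ 4 − 4 = 0 (mod 7).
    Reduce coefficients mod 7: 1·t ≡ 0 (mod 7).
    So t ≡ 0 (mod 7).
    Then x = 4 + 15·0 = 4, valid modulo lcm(15, 7) = 105: x ≡ 4 (mod 105).
Verify: 4 mod 3 = 1 ✓, 4 mod 5 = 4 ✓, 4 mod 7 = 4 ✓.

x ≡ 4 (mod 105).


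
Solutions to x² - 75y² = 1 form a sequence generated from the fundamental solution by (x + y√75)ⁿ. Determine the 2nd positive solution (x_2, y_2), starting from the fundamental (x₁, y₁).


Step 1: Find the fundamental solution (x₁, y₁) of x² - 75y² = 1.
  Expand √75 as a continued fraction. a₀ = ⌊√75⌋ = 8; iterate m_{k+1} = d_k·a_k − m_k, d_{k+1} = (75 − m_{k+1}²)/d_k, a_{k+1} = ⌊(a₀ + m_{k+1})/d_{k+1}⌋ (starting m₀ = 0, d₀ = 1), with convergents p_k = a_k·p_{k-1} + p_{k-2}, q_k = a_k·q_{k-1} + q_{k-2} (p₋₁ = 1, q₋₁ = 0):
  k = 0: a₀ = 8; p₀/q₀ = 8/1; p₀² − 75·q₀² = 64 − 75 = -11.
  k = 1: m = 8, d = 11, a = ⌊(8 + 8)/11⌋ = 1; p/q = (1·8 + 1)/(1·1 + 0) = 9/1; p² − 75·q² = 81 − 75 = 6.
  k = 2: m = 3, d = 6, a = ⌊(8 + 3)/6⌋ = 1; p/q = (1·9 + 8)/(1·1 + 1) = 17/2; p² − 75·q² = 289 − 300 = -11.
  k = 3: m = 3, d = 11, a = ⌊(8 + 3)/11⌋ = 1; p/q = (1·17 + 9)/(1·2 + 1) = 26/3; p² − 75·q² = 676 − 675 = 1.
  The first convergent with p² − 75·q² = 1 gives the fundamental solution (x₁, y₁) = (26, 3).
Step 2: Apply the recurrence (x_{n+1}, y_{n+1}) = (x₁x_n + 75y₁y_n, x₁y_n + y₁x_n) repeatedly.
  From (x_1, y_1) = (26, 3): x_2 = 26·26 + 75·3·3 = 1351; y_2 = 26·3 + 3·26 = 156.
Step 3: Verify x_2² - 75·y_2² = 1825201 - 1825200 = 1 (should be 1). ✓

(x_1, y_1) = (26, 3); (x_2, y_2) = (1351, 156).


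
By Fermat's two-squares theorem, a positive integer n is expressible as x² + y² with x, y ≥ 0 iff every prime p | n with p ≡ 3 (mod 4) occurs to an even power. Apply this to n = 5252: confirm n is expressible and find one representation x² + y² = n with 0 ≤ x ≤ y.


Step 1: Factor n = 5252 = 2^2 · 13 · 101.
Step 2: Check the mod-4 condition on each prime factor: 2 = 2 (special); 13 ≡ 1 (mod 4), exponent 1; 101 ≡ 1 (mod 4), exponent 1.
All primes ≡ 3 (mod 4) appear to even exponent (or don't appear), so by the two-squares theorem n IS expressible as a sum of two squares.
Step 3: Build a representation. Group n = k² · m with k = 2 and m = 13 · 101 = 1313 (a product of primes ≡ 1 (mod 4)); a representation of m scales to one of n via (k·x)² + (k·y)² = k²(x² + y²). Each prime p ≡ 1 (mod 4) is itself a sum of two squares; find a² by testing p − a² for a perfect square:
  13: 13 − 1² = 12, 13 − 2² = 9 = 3² ⇒ 13 = 2² + 3².
  101: 101 − 1² = 100 = 10² ⇒ 101 = 1² + 10².
  Combine using the Brahmagupta–Fibonacci identity (a² + b²)(c² + d²) = (ac − bd)² + (ad + bc)² = (ac + bd)² + (ad − bc)²:
  13 · 101 = 1313: from (2² + 3²)(1² + 10²), take (2·1 − 3·10, 2·10 + 3·1) = (2 − 30, 20 + 3) = (-28, 23); dropping signs (only squares matter) gives (28, 23); check 28² + 23² = 784 + 529 = 1313 ✓.
  Scale by k = 2: (2·28, 2·23) = (56, 46).
Step 4: Order so x ≤ y and verify: 46² + 56² = 2116 + 3136 = 5252 = n. ✓

n = 5252 = 46² + 56² (one valid representation with x ≤ y).


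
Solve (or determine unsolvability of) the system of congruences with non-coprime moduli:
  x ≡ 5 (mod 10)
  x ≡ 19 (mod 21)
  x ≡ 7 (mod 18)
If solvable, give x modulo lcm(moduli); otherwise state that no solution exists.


Moduli 10, 21, 18 are not pairwise coprime, so CRT works modulo lcm(m_i) when all pairwise compatibility conditions hold.
Pairwise compatibility: gcd(m_i, m_j) must divide a_i - a_j for every pair.
Merge one congruence at a time:
  Start: x ≡ 5 (mod 10).
  Combine with x ≡ 19 (mod 21): gcd(10, 21) = 1; 19 - 5 = 14, which IS divisible by 1, so compatible.
    Write x = 5 + 10·t and substitute into x ≡ 19 (mod 21): 10·t ≡ 19 − 5 = 14 (mod 21).
    The inverse of 10 mod 21 is 19 (since 10·19 = 190 = 9·21 + 1), so t ≡ 19·14 = 266 ≡ 14 (mod 21).
    Then x = 5 + 10·14 = 145, valid modulo lcm(10, 21) = 210: x ≡ 145 (mod 210).
  Combine with x ≡ 7 (mod 18): gcd(210, 18) = 6; 7 - 145 = -138, which IS divisible by 6, so compatible.
    Write x = 145 + 210·t and substitute into x ≡ 7 (mod 18): 210·t ≡ 7 − 145 = -138 (mod 18).
    Divide the congruence (and modulus) by g = 6: 35·t ≡ -23 (mod 3).
    Reduce coefficients mod 3: 2·t ≡ 1 (mod 3).
    The inverse of 2 mod 3 is 2 (since 2·2 = 4 = 1·3 + 1), so t ≡ 2·1 = 2 ≡ 2 (mod 3).
    Then x = 145 + 210·2 = 565, valid modulo lcm(210, 18) = 630: x ≡ 565 (mod 630).
Verify: 565 mod 10 = 5, 565 mod 21 = 19, 565 mod 18 = 7.

x ≡ 565 (mod 630).


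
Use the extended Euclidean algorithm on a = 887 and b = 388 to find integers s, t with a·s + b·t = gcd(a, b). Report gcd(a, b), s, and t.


Euclidean algorithm on (887, 388) — divide until remainder is 0:
  887 = 2 · 388 + 111
  388 = 3 · 111 + 55
  111 = 2 · 55 + 1
  55 = 55 · 1 + 0
gcd(887, 388) = 1.
Track Bezout coefficients alongside the remainders: start with r₀ = 887 = a·1 + b·0 (s = 1, t = 0) and r₁ = 388 = a·0 + b·1 (s = 0, t = 1); each new remainder r_{k+1} = r_{k-1} − q_k·r_k inherits s_{k+1} = s_{k-1} − q_k·s_k, t_{k+1} = t_{k-1} − q_k·t_k, so r_k = a·s_k + b·t_k at every step:
  q = 2: r = 111, s = 1 − 2·0 = 1, t = 0 − 2·1 = -2  (check: 887·1 + 388·(-2) = 111)
  q = 3: r = 55, s = 0 − 3·1 = -3, t = 1 − 3·(-2) = 7  (check: 887·(-3) + 388·7 = 55)
  q = 2: r = 1, s = 1 − 2·(-3) = 7, t = -2 − 2·7 = -16  (check: 887·7 + 388·(-16) = 1)
The row with r = 1 (the gcd) gives the Bezout coefficients s = 7, t = -16.
Result: 887 · (7) + 388 · (-16) = 1.

gcd(887, 388) = 1; s = 7, t = -16 (check: 887·7 + 388·(-16) = 1).


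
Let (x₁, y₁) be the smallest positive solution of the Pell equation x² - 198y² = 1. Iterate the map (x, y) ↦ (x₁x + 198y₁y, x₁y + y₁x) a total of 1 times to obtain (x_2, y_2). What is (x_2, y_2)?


Step 1: Find the fundamental solution (x₁, y₁) of x² - 198y² = 1.
  Expand √198 as a continued fraction. a₀ = ⌊√198⌋ = 14; iterate m_{k+1} = d_k·a_k − m_k, d_{k+1} = (198 − m_{k+1}²)/d_k, a_{k+1} = ⌊(a₀ + m_{k+1})/d_{k+1}⌋ (starting m₀ = 0, d₀ = 1), with convergents p_k = a_k·p_{k-1} + p_{k-2}, q_k = a_k·q_{k-1} + q_{k-2} (p₋₁ = 1, q₋₁ = 0):
  k = 0: a₀ = 14; p₀/q₀ = 14/1; p₀² − 198·q₀² = 196 − 198 = -2.
  k = 1: m = 14, d = 2, a = ⌊(14 + 14)/2⌋ = 14; p/q = (14·14 + 1)/(14·1 + 0) = 197/14; p² − 198·q² = 38809 − 38808 = 1.
  The first convergent with p² − 198·q² = 1 gives the fundamental solution (x₁, y₁) = (197, 14).
Step 2: Apply the recurrence (x_{n+1}, y_{n+1}) = (x₁x_n + 198y₁y_n, x₁y_n + y₁x_n) repeatedly.
  From (x_1, y_1) = (197, 14): x_2 = 197·197 + 198·14·14 = 77617; y_2 = 197·14 + 14·197 = 5516.
Step 3: Verify x_2² - 198·y_2² = 6024398689 - 6024398688 = 1 (should be 1). ✓

(x_1, y_1) = (197, 14); (x_2, y_2) = (77617, 5516).


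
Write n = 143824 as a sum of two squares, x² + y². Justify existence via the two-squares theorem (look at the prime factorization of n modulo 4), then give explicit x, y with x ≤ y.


Step 1: Factor n = 143824 = 2^4 · 89 · 101.
Step 2: Check the mod-4 condition on each prime factor: 2 = 2 (special); 89 ≡ 1 (mod 4), exponent 1; 101 ≡ 1 (mod 4), exponent 1.
All primes ≡ 3 (mod 4) appear to even exponent (or don't appear), so by the two-squares theorem n IS expressible as a sum of two squares.
Step 3: Build a representation. Group n = k² · m with k = 4 and m = 89 · 101 = 8989 (a product of primes ≡ 1 (mod 4)); a representation of m scales to one of n via (k·x)² + (k·y)² = k²(x² + y²). Each prime p ≡ 1 (mod 4) is itself a sum of two squares; find a² by testing p − a² for a perfect square:
  89: 89 − 1² = 88, 89 − 2² = 85, 89 − 3² = 80, 89 − 4² = 73, 89 − 5² = 64 = 8² ⇒ 89 = 5² + 8².
  101: 101 − 1² = 100 = 10² ⇒ 101 = 1² + 10².
  Combine using the Brahmagupta–Fibonacci identity (a² + b²)(c² + d²) = (ac − bd)² + (ad + bc)² = (ac + bd)² + (ad − bc)²:
  89 · 101 = 8989: from (5² + 8²)(1² + 10²), take (5·1 − 8·10, 5·10 + 8·1) = (5 − 80, 50 + 8) = (-75, 58); dropping signs (only squares matter) gives (75, 58); check 75² + 58² = 5625 + 3364 = 8989 ✓.
  Scale by k = 4: (4·75, 4·58) = (300, 232).
Step 4: Order so x ≤ y and verify: 232² + 300² = 53824 + 90000 = 143824 = n. ✓

n = 143824 = 232² + 300² (one valid representation with x ≤ y).


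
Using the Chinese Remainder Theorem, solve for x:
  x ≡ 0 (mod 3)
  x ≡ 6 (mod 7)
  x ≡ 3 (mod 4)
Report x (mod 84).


Moduli 3, 7, 4 are pairwise coprime; by CRT there is a unique solution modulo M = 3 · 7 · 4 = 84.
Solve pairwise, accumulating the modulus:
  Start with x ≡ 0 (mod 3).
  Combine with x ≡ 6 (mod 7): since gcd(3, 7) = 1, we get a unique residue mod 21.
    Write x = 0 + 3·t and substitute into x ≡ 6 (mod 7): 3·t ≡ 6 − 0 = 6 (mod 7).
    The inverse of 3 mod 7 is 5 (since 3·5 = 15 = 2·7 + 1), so t ≡ 5·6 = 30 ≡ 2 (mod 7).
    Then x = 0 + 3·2 = 6, valid modulo lcm(3, 7) = 21: x ≡ 6 (mod 21).
  Combine with x ≡ 3 (mod 4): since gcd(21, 4) = 1, we get a unique residue mod 84.
    Write x = 6 + 21·t and substitute into x ≡ 3 (mod 4): 21·t ≡ 3 − 6 = -3 (mod 4).
    Reduce coefficients mod 4: 1·t ≡ 1 (mod 4).
    So t ≡ 1 (mod 4).
    Then x = 6 + 21·1 = 27, valid modulo lcm(21, 4) = 84: x ≡ 27 (mod 84).
Verify: 27 mod 3 = 0 ✓, 27 mod 7 = 6 ✓, 27 mod 4 = 3 ✓.

x ≡ 27 (mod 84).


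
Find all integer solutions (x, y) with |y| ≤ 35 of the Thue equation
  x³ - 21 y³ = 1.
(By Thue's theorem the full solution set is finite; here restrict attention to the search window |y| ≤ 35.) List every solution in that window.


The equation is x³ - 21y³ = 1. For fixed y, x³ = 21·y³ + 1, so a solution requires the RHS to be a perfect cube.
Strategy: iterate y from -35 to 35, compute RHS = 21·y³ + 1, and check whether it is a (positive or negative) perfect cube.
Check small values of y:
  y = 0: RHS = 1 = (1)³ ⇒ x = 1 works.
  y = 1: RHS = 22 is not a perfect cube.
  y = -1: RHS = -20 is not a perfect cube.
  y = 2: RHS = 169 is not a perfect cube.
  y = -2: RHS = -167 is not a perfect cube.
  y = 3: RHS = 568 is not a perfect cube.
  y = -3: RHS = -566 is not a perfect cube.
Continuing the search up to |y| = 35 finds no further solutions beyond those listed.
Collected solutions: (1, 0).

Solutions (with |y| ≤ 35): (1, 0).


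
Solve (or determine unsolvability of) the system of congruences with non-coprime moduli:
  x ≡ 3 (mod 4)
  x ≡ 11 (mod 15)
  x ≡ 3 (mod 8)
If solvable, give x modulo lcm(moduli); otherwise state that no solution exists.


Moduli 4, 15, 8 are not pairwise coprime, so CRT works modulo lcm(m_i) when all pairwise compatibility conditions hold.
Pairwise compatibility: gcd(m_i, m_j) must divide a_i - a_j for every pair.
Merge one congruence at a time:
  Start: x ≡ 3 (mod 4).
  Combine with x ≡ 11 (mod 15): gcd(4, 15) = 1; 11 - 3 = 8, which IS divisible by 1, so compatible.
    Write x = 3 + 4·t and substitute into x ≡ 11 (mod 15): 4·t ≡ 11 − 3 = 8 (mod 15).
    The inverse of 4 mod 15 is 4 (since 4·4 = 16 = 1·15 + 1), so t ≡ 4·8 = 32 ≡ 2 (mod 15).
    Then x = 3 + 4·2 = 11, valid modulo lcm(4, 15) = 60: x ≡ 11 (mod 60).
  Combine with x ≡ 3 (mod 8): gcd(60, 8) = 4; 3 - 11 = -8, which IS divisible by 4, so compatible.
    Write x = 11 + 60·t and substitute into x ≡ 3 (mod 8): 60·t ≡ 3 − 11 = -8 (mod 8).
    Divide the congruence (and modulus) by g = 4: 15·t ≡ -2 (mod 2).
    Reduce coefficients mod 2: 1·t ≡ 0 (mod 2).
    So t ≡ 0 (mod 2).
    Then x = 11 + 60·0 = 11, valid modulo lcm(60, 8) = 120: x ≡ 11 (mod 120).
Verify: 11 mod 4 = 3, 11 mod 15 = 11, 11 mod 8 = 3.

x ≡ 11 (mod 120).


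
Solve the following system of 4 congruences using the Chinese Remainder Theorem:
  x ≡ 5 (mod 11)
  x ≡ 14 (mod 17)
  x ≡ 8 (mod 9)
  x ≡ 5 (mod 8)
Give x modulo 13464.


Product of moduli M = 11 · 17 · 9 · 8 = 13464.
Merge one congruence at a time:
  Start: x ≡ 5 (mod 11).
  Combine with x ≡ 14 (mod 17); new modulus lcm = 187.
    Write x = 5 + 11·t and substitute into x ≡ 14 (mod 17): 11·t ≡ 14 − 5 = 9 (mod 17).
    The inverse of 11 mod 17 is 14 (since 11·14 = 154 = 9·17 + 1), so t ≡ 14·9 = 126 ≡ 7 (mod 17).
    Then x = 5 + 11·7 = 82, valid modulo lcm(11, 17) = 187: x ≡ 82 (mod 187).
  Combine with x ≡ 8 (mod 9); new modulus lcm = 1683.
    Write x = 82 + 187·t and substitute into x ≡ 8 (mod 9): 187·t ≡ 8 − 82 = -74 (mod 9).
    Reduce coefficients mod 9: 7·t ≡ 7 (mod 9).
    The inverse of 7 mod 9 is 4 (since 7·4 = 28 = 3·9 + 1), so t ≡ 4·7 = 28 ≡ 1 (mod 9).
    Then x = 82 + 187·1 = 269, valid modulo lcm(187, 9) = 1683: x ≡ 269 (mod 1683).
  Combine with x ≡ 5 (mod 8); new modulus lcm = 13464.
    Write x = 269 + 1683·t and substitute into x ≡ 5 (mod 8): 1683·t ≡ 5 − 269 = -264 (mod 8).
    Reduce coefficients mod 8: 3·t ≡ 0 (mod 8).
    The inverse of 3 mod 8 is 3 (since 3·3 = 9 = 1·8 + 1), so t ≡ 3·0 = 0 ≡ 0 (mod 8).
    Then x = 269 + 1683·0 = 269, valid modulo lcm(1683, 8) = 13464: x ≡ 269 (mod 13464).
Verify against each original: 269 mod 11 = 5, 269 mod 17 = 14, 269 mod 9 = 8, 269 mod 8 = 5.

x ≡ 269 (mod 13464).


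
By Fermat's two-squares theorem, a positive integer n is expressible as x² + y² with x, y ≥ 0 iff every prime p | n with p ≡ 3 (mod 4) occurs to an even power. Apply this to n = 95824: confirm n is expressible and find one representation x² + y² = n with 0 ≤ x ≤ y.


Step 1: Factor n = 95824 = 2^4 · 53 · 113.
Step 2: Check the mod-4 condition on each prime factor: 2 = 2 (special); 53 ≡ 1 (mod 4), exponent 1; 113 ≡ 1 (mod 4), exponent 1.
All primes ≡ 3 (mod 4) appear to even exponent (or don't appear), so by the two-squares theorem n IS expressible as a sum of two squares.
Step 3: Build a representation. Group n = k² · m with k = 4 and m = 53 · 113 = 5989 (a product of primes ≡ 1 (mod 4)); a representation of m scales to one of n via (k·x)² + (k·y)² = k²(x² + y²). Each prime p ≡ 1 (mod 4) is itself a sum of two squares; find a² by testing p − a² for a perfect square:
  53: 53 − 1² = 52, 53 − 2² = 49 = 7² ⇒ 53 = 2² + 7².
  113: 113 − 1² = 112, 113 − 2² = 109, 113 − 3² = 104, 113 − 4² = 97, 113 − 5² = 88, 113 − 6² = 77, 113 − 7² = 64 = 8² ⇒ 113 = 7² + 8².
  Combine using the Brahmagupta–Fibonacci identity (a² + b²)(c² + d²) = (ac − bd)² + (ad + bc)² = (ac + bd)² + (ad − bc)²:
  53 · 113 = 5989: from (2² + 7²)(7² + 8²), take (2·7 − 7·8, 2·8 + 7·7) = (14 − 56, 16 + 49) = (-42, 65); dropping signs (only squares matter) gives (42, 65); check 42² + 65² = 1764 + 4225 = 5989 ✓.
  Scale by k = 4: (4·42, 4·65) = (168, 260).
Step 4: Order so x ≤ y and verify: 168² + 260² = 28224 + 67600 = 95824 = n. ✓

n = 95824 = 168² + 260² (one valid representation with x ≤ y).


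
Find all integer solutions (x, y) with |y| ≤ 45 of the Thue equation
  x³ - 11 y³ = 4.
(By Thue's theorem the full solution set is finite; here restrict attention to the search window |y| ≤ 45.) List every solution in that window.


The equation is x³ - 11y³ = 4. For fixed y, x³ = 11·y³ + 4, so a solution requires the RHS to be a perfect cube.
Strategy: iterate y from -45 to 45, compute RHS = 11·y³ + 4, and check whether it is a (positive or negative) perfect cube.
Check small values of y:
  y = 0: RHS = 4 is not a perfect cube.
  y = 1: RHS = 15 is not a perfect cube.
  y = -1: RHS = -7 is not a perfect cube.
  y = 2: RHS = 92 is not a perfect cube.
  y = -2: RHS = -84 is not a perfect cube.
  y = 3: RHS = 301 is not a perfect cube.
  y = -3: RHS = -293 is not a perfect cube.
Continuing the search up to |y| = 45 finds no solutions either.
No (x, y) in the scanned range satisfies the equation.

No integer solutions with |y| ≤ 45.


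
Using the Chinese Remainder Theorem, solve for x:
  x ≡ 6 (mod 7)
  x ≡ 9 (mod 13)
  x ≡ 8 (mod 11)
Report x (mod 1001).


Moduli 7, 13, 11 are pairwise coprime; by CRT there is a unique solution modulo M = 7 · 13 · 11 = 1001.
Solve pairwise, accumulating the modulus:
  Start with x ≡ 6 (mod 7).
  Combine with x ≡ 9 (mod 13): since gcd(7, 13) = 1, we get a unique residue mod 91.
    Write x = 6 + 7·t and substitute into x ≡ 9 (mod 13): 7·t ≡ 9 − 6 = 3 (mod 13).
    The inverse of 7 mod 13 is 2 (since 7·2 = 14 = 1·13 + 1), so t ≡ 2·3 = 6 ≡ 6 (mod 13).
    Then x = 6 + 7·6 = 48, valid modulo lcm(7, 13) = 91: x ≡ 48 (mod 91).
  Combine with x ≡ 8 (mod 11): since gcd(91, 11) = 1, we get a unique residue mod 1001.
    Write x = 48 + 91·t and substitute into x ≡ 8 (mod 11): 91·t ≡ 8 − 48 = -40 (mod 11).
    Reduce coefficients mod 11: 3·t ≡ 4 (mod 11).
    The inverse of 3 mod 11 is 4 (since 3·4 = 12 = 1·11 + 1), so t ≡ 4·4 = 16 ≡ 5 (mod 11).
    Then x = 48 + 91·5 = 503, valid modulo lcm(91, 11) = 1001: x ≡ 503 (mod 1001).
Verify: 503 mod 7 = 6 ✓, 503 mod 13 = 9 ✓, 503 mod 11 = 8 ✓.

x ≡ 503 (mod 1001).


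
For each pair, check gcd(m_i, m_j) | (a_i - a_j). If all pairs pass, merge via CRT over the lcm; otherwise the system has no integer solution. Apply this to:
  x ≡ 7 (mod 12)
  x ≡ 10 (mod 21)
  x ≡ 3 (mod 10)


Moduli 12, 21, 10 are not pairwise coprime, so CRT works modulo lcm(m_i) when all pairwise compatibility conditions hold.
Pairwise compatibility: gcd(m_i, m_j) must divide a_i - a_j for every pair.
Merge one congruence at a time:
  Start: x ≡ 7 (mod 12).
  Combine with x ≡ 10 (mod 21): gcd(12, 21) = 3; 10 - 7 = 3, which IS divisible by 3, so compatible.
    Write x = 7 + 12·t and substitute into x ≡ 10 (mod 21): 12·t ≡ 10 − 7 = 3 (mod 21).
    Divide the congruence (and modulus) by g = 3: 4·t ≡ 1 (mod 7).
    The inverse of 4 mod 7 is 2 (since 4·2 = 8 = 1·7 + 1), so t ≡ 2·1 = 2 ≡ 2 (mod 7).
    Then x = 7 + 12·2 = 31, valid modulo lcm(12, 21) = 84: x ≡ 31 (mod 84).
  Combine with x ≡ 3 (mod 10): gcd(84, 10) = 2; 3 - 31 = -28, which IS divisible by 2, so compatible.
    Write x = 31 + 84·t and substitute into x ≡ 3 (mod 10): 84·t ≡ 3 − 31 = -28 (mod 10).
    Divide the congruence (and modulus) by g = 2: 42·t ≡ -14 (mod 5).
    Reduce coefficients mod 5: 2·t ≡ 1 (mod 5).
    The inverse of 2 mod 5 is 3 (since 2·3 = 6 = 1·5 + 1), so t ≡ 3·1 = 3 ≡ 3 (mod 5).
    Then x = 31 + 84·3 = 283, valid modulo lcm(84, 10) = 420: x ≡ 283 (mod 420).
Verify: 283 mod 12 = 7, 283 mod 21 = 10, 283 mod 10 = 3.

x ≡ 283 (mod 420).


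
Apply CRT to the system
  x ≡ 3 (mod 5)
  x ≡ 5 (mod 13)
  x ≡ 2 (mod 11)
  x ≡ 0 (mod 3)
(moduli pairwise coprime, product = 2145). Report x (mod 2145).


Product of moduli M = 5 · 13 · 11 · 3 = 2145.
Merge one congruence at a time:
  Start: x ≡ 3 (mod 5).
  Combine with x ≡ 5 (mod 13); new modulus lcm = 65.
    Write x = 3 + 5·t and substitute into x ≡ 5 (mod 13): 5·t ≡ 5 − 3 = 2 (mod 13).
    The inverse of 5 mod 13 is 8 (since 5·8 = 40 = 3·13 + 1), so t ≡ 8·2 = 16 ≡ 3 (mod 13).
    Then x = 3 + 5·3 = 18, valid modulo lcm(5, 13) = 65: x ≡ 18 (mod 65).
  Combine with x ≡ 2 (mod 11); new modulus lcm = 715.
    Write x = 18 + 65·t and substitute into x ≡ 2 (mod 11): 65·t ≡ 2 − 18 = -16 (mod 11).
    Reduce coefficients mod 11: 10·t ≡ 6 (mod 11).
    The inverse of 10 mod 11 is 10 (since 10·10 = 100 = 9·11 + 1), so t ≡ 10·6 = 60 ≡ 5 (mod 11).
    Then x = 18 + 65·5 = 343, valid modulo lcm(65, 11) = 715: x ≡ 343 (mod 715).
  Combine with x ≡ 0 (mod 3); new modulus lcm = 2145.
    Write x = 343 + 715·t and substitute into x ≡ 0 (mod 3): 715·t ≡ 0 − 343 = -343 (mod 3).
    Reduce coefficients mod 3: 1·t ≡ 2 (mod 3).
    So t ≡ 2 (mod 3).
    Then x = 343 + 715·2 = 1773, valid modulo lcm(715, 3) = 2145: x ≡ 1773 (mod 2145).
Verify against each original: 1773 mod 5 = 3, 1773 mod 13 = 5, 1773 mod 11 = 2, 1773 mod 3 = 0.

x ≡ 1773 (mod 2145).


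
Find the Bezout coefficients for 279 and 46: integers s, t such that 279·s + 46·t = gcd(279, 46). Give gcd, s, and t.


Euclidean algorithm on (279, 46) — divide until remainder is 0:
  279 = 6 · 46 + 3
  46 = 15 · 3 + 1
  3 = 3 · 1 + 0
gcd(279, 46) = 1.
Track Bezout coefficients alongside the remainders: start with r₀ = 279 = a·1 + b·0 (s = 1, t = 0) and r₁ = 46 = a·0 + b·1 (s = 0, t = 1); each new remainder r_{k+1} = r_{k-1} − q_k·r_k inherits s_{k+1} = s_{k-1} − q_k·s_k, t_{k+1} = t_{k-1} − q_k·t_k, so r_k = a·s_k + b·t_k at every step:
  q = 6: r = 3, s = 1 − 6·0 = 1, t = 0 − 6·1 = -6  (check: 279·1 + 46·(-6) = 3)
  q = 15: r = 1, s = 0 − 15·1 = -15, t = 1 − 15·(-6) = 91  (check: 279·(-15) + 46·91 = 1)
The row with r = 1 (the gcd) gives the Bezout coefficients s = -15, t = 91.
Result: 279 · (-15) + 46 · (91) = 1.

gcd(279, 46) = 1; s = -15, t = 91 (check: 279·(-15) + 46·91 = 1).


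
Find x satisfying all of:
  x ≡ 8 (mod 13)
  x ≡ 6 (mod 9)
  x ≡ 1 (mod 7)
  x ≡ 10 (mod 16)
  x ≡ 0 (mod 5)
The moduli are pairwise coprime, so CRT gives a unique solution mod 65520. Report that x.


Product of moduli M = 13 · 9 · 7 · 16 · 5 = 65520.
Merge one congruence at a time:
  Start: x ≡ 8 (mod 13).
  Combine with x ≡ 6 (mod 9); new modulus lcm = 117.
    Write x = 8 + 13·t and substitute into x ≡ 6 (mod 9): 13·t ≡ 6 − 8 = -2 (mod 9).
    Reduce coefficients mod 9: 4·t ≡ 7 (mod 9).
    The inverse of 4 mod 9 is 7 (since 4·7 = 28 = 3·9 + 1), so t ≡ 7·7 = 49 ≡ 4 (mod 9).
    Then x = 8 + 13·4 = 60, valid modulo lcm(13, 9) = 117: x ≡ 60 (mod 117).
  Combine with x ≡ 1 (mod 7); new modulus lcm = 819.
    Write x = 60 + 117·t and substitute into x ≡ 1 (mod 7): 117·t ≡ 1 − 60 = -59 (mod 7).
    Reduce coefficients mod 7: 5·t ≡ 4 (mod 7).
    The inverse of 5 mod 7 is 3 (since 5·3 = 15 = 2·7 + 1), so t ≡ 3·4 = 12 ≡ 5 (mod 7).
    Then x = 60 + 117·5 = 645, valid modulo lcm(117, 7) = 819: x ≡ 645 (mod 819).
  Combine with x ≡ 10 (mod 16); new modulus lcm = 13104.
    Write x = 645 + 819·t and substitute into x ≡ 10 (mod 16): 819·t ≡ 10 − 645 = -635 (mod 16).
    Reduce coefficients mod 16: 3·t ≡ 5 (mod 16).
    The inverse of 3 mod 16 is 11 (since 3·11 = 33 = 2·16 + 1), so t ≡ 11·5 = 55 ≡ 7 (mod 16).
    Then x = 645 + 819·7 = 6378, valid modulo lcm(819, 16) = 13104: x ≡ 6378 (mod 13104).
  Combine with x ≡ 0 (mod 5); new modulus lcm = 65520.
    Write x = 6378 + 13104·t and substitute into x ≡ 0 (mod 5): 13104·t ≡ 0 − 6378 = -6378 (mod 5).
    Reduce coefficients mod 5: 4·t ≡ 2 (mod 5).
    The inverse of 4 mod 5 is 4 (since 4·4 = 16 = 3·5 + 1), so t ≡ 4·2 = 8 ≡ 3 (mod 5).
    Then x = 6378 + 13104·3 = 45690, valid modulo lcm(13104, 5) = 65520: x ≡ 45690 (mod 65520).
Verify against each original: 45690 mod 13 = 8, 45690 mod 9 = 6, 45690 mod 7 = 1, 45690 mod 16 = 10, 45690 mod 5 = 0.

x ≡ 45690 (mod 65520).


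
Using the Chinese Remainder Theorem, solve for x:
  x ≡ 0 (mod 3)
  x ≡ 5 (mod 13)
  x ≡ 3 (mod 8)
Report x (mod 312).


Moduli 3, 13, 8 are pairwise coprime; by CRT there is a unique solution modulo M = 3 · 13 · 8 = 312.
Solve pairwise, accumulating the modulus:
  Start with x ≡ 0 (mod 3).
  Combine with x ≡ 5 (mod 13): since gcd(3, 13) = 1, we get a unique residue mod 39.
    Write x = 0 + 3·t and substitute into x ≡ 5 (mod 13): 3·t ≡ 5 − 0 = 5 (mod 13).
    The inverse of 3 mod 13 is 9 (since 3·9 = 27 = 2·13 + 1), so t ≡ 9·5 = 45 ≡ 6 (mod 13).
    Then x = 0 + 3·6 = 18, valid modulo lcm(3, 13) = 39: x ≡ 18 (mod 39).
  Combine with x ≡ 3 (mod 8): since gcd(39, 8) = 1, we get a unique residue mod 312.
    Write x = 18 + 39·t and substitute into x ≡ 3 (mod 8): 39·t ≡ 3 − 18 = -15 (mod 8).
    Reduce coefficients mod 8: 7·t ≡ 1 (mod 8).
    The inverse of 7 mod 8 is 7 (since 7·7 = 49 = 6·8 + 1), so t ≡ 7·1 = 7 ≡ 7 (mod 8).
    Then x = 18 + 39·7 = 291, valid modulo lcm(39, 8) = 312: x ≡ 291 (mod 312).
Verify: 291 mod 3 = 0 ✓, 291 mod 13 = 5 ✓, 291 mod 8 = 3 ✓.

x ≡ 291 (mod 312).


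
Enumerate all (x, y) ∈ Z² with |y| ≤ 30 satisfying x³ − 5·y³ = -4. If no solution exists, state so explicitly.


The equation is x³ - 5y³ = -4. For fixed y, x³ = 5·y³ − 4, so a solution requires the RHS to be a perfect cube.
Strategy: iterate y from -30 to 30, compute RHS = 5·y³ − 4, and check whether it is a (positive or negative) perfect cube.
Check small values of y:
  y = 0: RHS = -4 is not a perfect cube.
  y = 1: RHS = 1 = (1)³ ⇒ x = 1 works.
  y = -1: RHS = -9 is not a perfect cube.
  y = 2: RHS = 36 is not a perfect cube.
  y = -2: RHS = -44 is not a perfect cube.
  y = 3: RHS = 131 is not a perfect cube.
  y = -3: RHS = -139 is not a perfect cube.
Continuing the search up to |y| = 30 finds no further solutions beyond those listed.
Collected solutions: (1, 1).

Solutions (with |y| ≤ 30): (1, 1).


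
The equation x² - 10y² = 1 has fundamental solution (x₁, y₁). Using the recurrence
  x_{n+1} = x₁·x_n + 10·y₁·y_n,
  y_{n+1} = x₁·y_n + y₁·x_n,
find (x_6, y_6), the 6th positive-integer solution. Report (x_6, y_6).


Step 1: Find the fundamental solution (x₁, y₁) of x² - 10y² = 1.
  Expand √10 as a continued fraction. a₀ = ⌊√10⌋ = 3; iterate m_{k+1} = d_k·a_k − m_k, d_{k+1} = (10 − m_{k+1}²)/d_k, a_{k+1} = ⌊(a₀ + m_{k+1})/d_{k+1}⌋ (starting m₀ = 0, d₀ = 1), with convergents p_k = a_k·p_{k-1} + p_{k-2}, q_k = a_k·q_{k-1} + q_{k-2} (p₋₁ = 1, q₋₁ = 0):
  k = 0: a₀ = 3; p₀/q₀ = 3/1; p₀² − 10·q₀² = 9 − 10 = -1.
  k = 1: m = 3, d = 1, a = ⌊(3 + 3)/1⌋ = 6; p/q = (6·3 + 1)/(6·1 + 0) = 19/6; p² − 10·q² = 361 − 360 = 1.
  The first convergent with p² − 10·q² = 1 gives the fundamental solution (x₁, y₁) = (19, 6).
Step 2: Apply the recurrence (x_{n+1}, y_{n+1}) = (x₁x_n + 10y₁y_n, x₁y_n + y₁x_n) repeatedly.
  From (x_1, y_1) = (19, 6): x_2 = 19·19 + 10·6·6 = 721; y_2 = 19·6 + 6·19 = 228.
  From (x_2, y_2) = (721, 228): x_3 = 19·721 + 10·6·228 = 27379; y_3 = 19·228 + 6·721 = 8658.
  From (x_3, y_3) = (27379, 8658): x_4 = 19·27379 + 10·6·8658 = 1039681; y_4 = 19·8658 + 6·27379 = 328776.
  From (x_4, y_4) = (1039681, 328776): x_5 = 19·1039681 + 10·6·328776 = 39480499; y_5 = 19·328776 + 6·1039681 = 12484830.
  From (x_5, y_5) = (39480499, 12484830): x_6 = 19·39480499 + 10·6·12484830 = 1499219281; y_6 = 19·12484830 + 6·39480499 = 474094764.
Step 3: Verify x_6² - 10·y_6² = 2247658452522156961 - 2247658452522156960 = 1 (should be 1). ✓

(x_1, y_1) = (19, 6); (x_6, y_6) = (1499219281, 474094764).


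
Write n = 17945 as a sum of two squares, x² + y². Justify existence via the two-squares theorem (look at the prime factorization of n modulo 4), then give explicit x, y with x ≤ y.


Step 1: Factor n = 17945 = 5 · 37 · 97.
Step 2: Check the mod-4 condition on each prime factor: 5 ≡ 1 (mod 4), exponent 1; 37 ≡ 1 (mod 4), exponent 1; 97 ≡ 1 (mod 4), exponent 1.
All primes ≡ 3 (mod 4) appear to even exponent (or don't appear), so by the two-squares theorem n IS expressible as a sum of two squares.
Step 3: Build a representation. Here n = 5 · 37 · 97 is a product of primes ≡ 1 (mod 4). Each prime p ≡ 1 (mod 4) is itself a sum of two squares; find a² by testing p − a² for a perfect square:
  5: 5 − 1² = 4 = 2² ⇒ 5 = 1² + 2².
  37: 37 − 1² = 36 = 6² ⇒ 37 = 1² + 6².
  97: 97 − 1² = 96, 97 − 2² = 93, 97 − 3² = 88, 97 − 4² = 81 = 9² ⇒ 97 = 4² + 9².
  Combine using the Brahmagupta–Fibonacci identity (a² + b²)(c² + d²) = (ac − bd)² + (ad + bc)² = (ac + bd)² + (ad − bc)²:
  5 · 37 = 185: from (1² + 2²)(1² + 6²), take (1·1 − 2·6, 1·6 + 2·1) = (1 − 12, 6 + 2) = (-11, 8); dropping signs (only squares matter) gives (11, 8); check 11² + 8² = 121 + 64 = 185 ✓.
  185 · 97 = 17945: from (11² + 8²)(4² + 9²), take (11·4 − 8·9, 11·9 + 8·4) = (44 − 72, 99 + 32) = (-28, 131); dropping signs (only squares matter) gives (28, 131); check 28² + 131² = 784 + 17161 = 17945 ✓.
Step 4: Order so x ≤ y and verify: 28² + 131² = 784 + 17161 = 17945 = n. ✓

n = 17945 = 28² + 131² (one valid representation with x ≤ y).


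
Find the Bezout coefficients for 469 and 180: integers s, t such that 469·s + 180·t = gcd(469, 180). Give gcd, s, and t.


Euclidean algorithm on (469, 180) — divide until remainder is 0:
  469 = 2 · 180 + 109
  180 = 1 · 109 + 71
  109 = 1 · 71 + 38
  71 = 1 · 38 + 33
  38 = 1 · 33 + 5
  33 = 6 · 5 + 3
  5 = 1 · 3 + 2
  3 = 1 · 2 + 1
  2 = 2 · 1 + 0
gcd(469, 180) = 1.
Track Bezout coefficients alongside the remainders: start with r₀ = 469 = a·1 + b·0 (s = 1, t = 0) and r₁ = 180 = a·0 + b·1 (s = 0, t = 1); each new remainder r_{k+1} = r_{k-1} − q_k·r_k inherits s_{k+1} = s_{k-1} − q_k·s_k, t_{k+1} = t_{k-1} − q_k·t_k, so r_k = a·s_k + b·t_k at every step:
  q = 2: r = 109, s = 1 − 2·0 = 1, t = 0 − 2·1 = -2  (check: 469·1 + 180·(-2) = 109)
  q = 1: r = 71, s = 0 − 1·1 = -1, t = 1 − 1·(-2) = 3  (check: 469·(-1) + 180·3 = 71)
  q = 1: r = 38, s = 1 − 1·(-1) = 2, t = -2 − 1·3 = -5  (check: 469·2 + 180·(-5) = 38)
  q = 1: r = 33, s = -1 − 1·2 = -3, t = 3 − 1·(-5) = 8  (check: 469·(-3) + 180·8 = 33)
  q = 1: r = 5, s = 2 − 1·(-3) = 5, t = -5 − 1·8 = -13  (check: 469·5 + 180·(-13) = 5)
  q = 6: r = 3, s = -3 − 6·5 = -33, t = 8 − 6·(-13) = 86  (check: 469·(-33) + 180·86 = 3)
  q = 1: r = 2, s = 5 − 1·(-33) = 38, t = -13 − 1·86 = -99  (check: 469·38 + 180·(-99) = 2)
  q = 1: r = 1, s = -33 − 1·38 = -71, t = 86 − 1·(-99) = 185  (check: 469·(-71) + 180·185 = 1)
The row with r = 1 (the gcd) gives the Bezout coefficients s = -71, t = 185.
Result: 469 · (-71) + 180 · (185) = 1.

gcd(469, 180) = 1; s = -71, t = 185 (check: 469·(-71) + 180·185 = 1).


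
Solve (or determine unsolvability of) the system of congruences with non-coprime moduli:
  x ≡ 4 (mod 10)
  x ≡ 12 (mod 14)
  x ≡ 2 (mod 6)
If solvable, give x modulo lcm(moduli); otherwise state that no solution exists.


Moduli 10, 14, 6 are not pairwise coprime, so CRT works modulo lcm(m_i) when all pairwise compatibility conditions hold.
Pairwise compatibility: gcd(m_i, m_j) must divide a_i - a_j for every pair.
Merge one congruence at a time:
  Start: x ≡ 4 (mod 10).
  Combine with x ≡ 12 (mod 14): gcd(10, 14) = 2; 12 - 4 = 8, which IS divisible by 2, so compatible.
    Write x = 4 + 10·t and substitute into x ≡ 12 (mod 14): 10·t ≡ 12 − 4 = 8 (mod 14).
    Divide the congruence (and modulus) by g = 2: 5·t ≡ 4 (mod 7).
    The inverse of 5 mod 7 is 3 (since 5·3 = 15 = 2·7 + 1), so t ≡ 3·4 = 12 ≡ 5 (mod 7).
    Then x = 4 + 10·5 = 54, valid modulo lcm(10, 14) = 70: x ≡ 54 (mod 70).
  Combine with x ≡ 2 (mod 6): gcd(70, 6) = 2; 2 - 54 = -52, which IS divisible by 2, so compatible.
    Write x = 54 + 70·t and substitute into x ≡ 2 (mod 6): 70·t ≡ 2 − 54 = -52 (mod 6).
    Divide the congruence (and modulus) by g = 2: 35·t ≡ -26 (mod 3).
    Reduce coefficients mod 3: 2·t ≡ 1 (mod 3).
    The inverse of 2 mod 3 is 2 (since 2·2 = 4 = 1·3 + 1), so t ≡ 2·1 = 2 ≡ 2 (mod 3).
    Then x = 54 + 70·2 = 194, valid modulo lcm(70, 6) = 210: x ≡ 194 (mod 210).
Verify: 194 mod 10 = 4, 194 mod 14 = 12, 194 mod 6 = 2.

x ≡ 194 (mod 210).
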